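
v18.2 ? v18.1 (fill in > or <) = >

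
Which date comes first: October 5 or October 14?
October 5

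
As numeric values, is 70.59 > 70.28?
True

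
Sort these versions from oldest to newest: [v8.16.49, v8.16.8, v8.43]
[v8.16.8, v8.16.49, v8.43]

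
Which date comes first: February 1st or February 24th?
February 1st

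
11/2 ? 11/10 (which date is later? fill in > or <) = <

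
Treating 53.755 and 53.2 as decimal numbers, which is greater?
53.755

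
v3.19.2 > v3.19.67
False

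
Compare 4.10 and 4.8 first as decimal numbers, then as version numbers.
As decimals: 4.10 < 4.8. As versions: v4.10 > v4.8 (minor version 10 > 8).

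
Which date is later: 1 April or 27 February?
1 April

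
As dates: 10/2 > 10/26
False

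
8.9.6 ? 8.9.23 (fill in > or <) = <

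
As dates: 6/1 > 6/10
False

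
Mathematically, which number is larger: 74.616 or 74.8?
74.8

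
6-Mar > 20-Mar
False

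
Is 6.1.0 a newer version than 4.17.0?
Yes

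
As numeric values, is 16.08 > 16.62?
False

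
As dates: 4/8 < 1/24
False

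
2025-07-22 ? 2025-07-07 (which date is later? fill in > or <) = >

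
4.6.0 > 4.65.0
False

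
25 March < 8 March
False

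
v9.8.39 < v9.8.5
False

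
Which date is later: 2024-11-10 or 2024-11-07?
2024-11-10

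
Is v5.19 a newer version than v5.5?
Yes. Version numbers are compared segment by segment as integers, not as decimals: minor version 19 > 5, so v5.19 > v5.5 (even though the decimal 5.19 < 5.5).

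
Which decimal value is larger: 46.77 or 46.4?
46.77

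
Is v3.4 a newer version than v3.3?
Yes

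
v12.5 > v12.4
True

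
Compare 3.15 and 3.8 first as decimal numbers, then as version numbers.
As decimals: 3.15 < 3.8. As versions: v3.15 > v3.8 (minor version 15 > 8).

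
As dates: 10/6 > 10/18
False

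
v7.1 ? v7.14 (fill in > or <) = <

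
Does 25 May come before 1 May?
No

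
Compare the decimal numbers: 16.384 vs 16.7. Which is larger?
16.7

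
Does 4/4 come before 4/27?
Yes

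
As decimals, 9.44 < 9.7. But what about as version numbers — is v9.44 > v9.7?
True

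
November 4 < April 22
False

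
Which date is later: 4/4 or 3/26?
4/4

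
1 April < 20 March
False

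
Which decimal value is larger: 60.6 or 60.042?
60.6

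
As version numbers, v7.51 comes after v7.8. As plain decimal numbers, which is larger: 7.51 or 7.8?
7.8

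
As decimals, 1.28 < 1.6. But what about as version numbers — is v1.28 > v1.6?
True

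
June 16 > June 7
True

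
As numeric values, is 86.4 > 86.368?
True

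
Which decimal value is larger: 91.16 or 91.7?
91.7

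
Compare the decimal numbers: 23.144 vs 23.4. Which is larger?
23.4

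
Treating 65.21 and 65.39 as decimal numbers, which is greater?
65.39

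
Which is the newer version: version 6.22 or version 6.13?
version 6.22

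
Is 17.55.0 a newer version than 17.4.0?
Yes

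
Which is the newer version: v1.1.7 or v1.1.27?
v1.1.27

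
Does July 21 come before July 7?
No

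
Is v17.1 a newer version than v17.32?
No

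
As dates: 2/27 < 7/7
True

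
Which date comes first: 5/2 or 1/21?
1/21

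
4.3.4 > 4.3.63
False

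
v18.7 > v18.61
False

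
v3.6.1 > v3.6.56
False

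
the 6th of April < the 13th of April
True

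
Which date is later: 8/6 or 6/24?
8/6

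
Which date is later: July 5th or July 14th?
July 14th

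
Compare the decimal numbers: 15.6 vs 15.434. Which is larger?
15.6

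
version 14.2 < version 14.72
True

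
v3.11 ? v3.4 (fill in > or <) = >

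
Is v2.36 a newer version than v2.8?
Yes. Version numbers are compared segment by segment as integers, not as decimals: minor version 36 > 8, so v2.36 > v2.8 (even though the decimal 2.36 < 2.8).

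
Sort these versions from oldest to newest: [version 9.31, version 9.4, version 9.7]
[version 9.4, version 9.7, version 9.31]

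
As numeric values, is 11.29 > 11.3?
False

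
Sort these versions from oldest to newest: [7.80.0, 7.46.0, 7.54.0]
[7.46.0, 7.54.0, 7.80.0]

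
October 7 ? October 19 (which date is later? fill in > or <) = <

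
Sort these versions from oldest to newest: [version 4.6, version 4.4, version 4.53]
[version 4.4, version 4.6, version 4.53]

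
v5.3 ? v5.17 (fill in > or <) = <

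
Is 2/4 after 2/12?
No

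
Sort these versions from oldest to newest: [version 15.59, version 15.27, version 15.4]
[version 15.4, version 15.27, version 15.59]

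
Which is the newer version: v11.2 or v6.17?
v11.2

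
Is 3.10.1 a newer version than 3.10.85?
No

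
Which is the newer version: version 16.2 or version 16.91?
version 16.91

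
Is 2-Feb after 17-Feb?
No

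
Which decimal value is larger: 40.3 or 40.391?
40.391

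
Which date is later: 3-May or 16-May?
16-May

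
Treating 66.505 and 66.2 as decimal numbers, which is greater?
66.505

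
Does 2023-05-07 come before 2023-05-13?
Yes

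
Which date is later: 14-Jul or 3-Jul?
14-Jul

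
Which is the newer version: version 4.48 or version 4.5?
version 4.48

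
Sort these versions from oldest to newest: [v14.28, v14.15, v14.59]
[v14.15, v14.28, v14.59]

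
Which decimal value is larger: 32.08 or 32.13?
32.13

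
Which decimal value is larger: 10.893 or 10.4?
10.893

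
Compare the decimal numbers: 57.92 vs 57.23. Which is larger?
57.92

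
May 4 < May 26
True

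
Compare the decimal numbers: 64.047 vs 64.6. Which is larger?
64.6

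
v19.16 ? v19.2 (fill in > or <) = >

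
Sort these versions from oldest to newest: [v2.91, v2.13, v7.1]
[v2.13, v2.91, v7.1]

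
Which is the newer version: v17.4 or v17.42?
v17.42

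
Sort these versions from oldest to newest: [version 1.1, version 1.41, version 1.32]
[version 1.1, version 1.32, version 1.41]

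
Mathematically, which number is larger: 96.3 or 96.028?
96.3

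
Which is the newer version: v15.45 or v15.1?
v15.45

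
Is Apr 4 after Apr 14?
No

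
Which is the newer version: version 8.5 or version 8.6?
version 8.6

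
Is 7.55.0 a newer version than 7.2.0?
Yes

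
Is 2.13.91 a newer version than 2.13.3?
Yes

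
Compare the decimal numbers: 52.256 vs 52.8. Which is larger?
52.8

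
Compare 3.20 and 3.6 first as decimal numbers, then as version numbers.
As decimals: 3.20 < 3.6. As versions: v3.20 > v3.6 (minor version 20 > 6).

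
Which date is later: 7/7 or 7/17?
7/17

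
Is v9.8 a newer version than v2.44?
Yes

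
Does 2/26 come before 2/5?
No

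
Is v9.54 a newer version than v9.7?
Yes. Version numbers are compared segment by segment as integers, not as decimals: minor version 54 > 7, so v9.54 > v9.7 (even though the decimal 9.54 < 9.7).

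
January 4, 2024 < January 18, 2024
True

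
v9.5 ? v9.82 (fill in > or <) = <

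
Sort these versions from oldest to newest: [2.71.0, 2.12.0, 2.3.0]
[2.3.0, 2.12.0, 2.71.0]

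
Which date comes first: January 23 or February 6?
January 23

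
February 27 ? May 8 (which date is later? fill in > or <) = <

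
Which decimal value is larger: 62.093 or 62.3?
62.3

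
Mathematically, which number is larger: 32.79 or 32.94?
32.94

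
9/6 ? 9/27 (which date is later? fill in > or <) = <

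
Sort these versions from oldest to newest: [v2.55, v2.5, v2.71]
[v2.5, v2.55, v2.71]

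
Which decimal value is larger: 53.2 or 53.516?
53.516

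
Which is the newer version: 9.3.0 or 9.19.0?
9.19.0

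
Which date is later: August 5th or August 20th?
August 20th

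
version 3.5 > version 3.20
False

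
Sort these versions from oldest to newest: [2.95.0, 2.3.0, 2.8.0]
[2.3.0, 2.8.0, 2.95.0]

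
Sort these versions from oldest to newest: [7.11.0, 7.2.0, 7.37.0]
[7.2.0, 7.11.0, 7.37.0]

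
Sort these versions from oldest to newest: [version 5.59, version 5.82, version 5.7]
[version 5.7, version 5.59, version 5.82]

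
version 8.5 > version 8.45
False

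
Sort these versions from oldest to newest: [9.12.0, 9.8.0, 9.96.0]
[9.8.0, 9.12.0, 9.96.0]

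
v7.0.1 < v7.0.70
True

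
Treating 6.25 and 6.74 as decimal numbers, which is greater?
6.74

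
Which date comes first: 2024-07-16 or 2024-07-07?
2024-07-07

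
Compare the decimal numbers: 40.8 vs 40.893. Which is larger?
40.893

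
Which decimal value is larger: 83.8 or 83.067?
83.8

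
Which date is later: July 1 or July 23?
July 23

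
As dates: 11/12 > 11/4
True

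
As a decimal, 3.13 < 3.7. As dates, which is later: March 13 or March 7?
March 13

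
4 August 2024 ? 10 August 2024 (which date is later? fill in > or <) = <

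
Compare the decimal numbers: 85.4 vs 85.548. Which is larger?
85.548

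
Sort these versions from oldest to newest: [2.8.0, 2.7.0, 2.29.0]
[2.7.0, 2.8.0, 2.29.0]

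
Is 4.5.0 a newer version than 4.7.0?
No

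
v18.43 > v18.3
True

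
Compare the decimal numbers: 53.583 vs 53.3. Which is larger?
53.583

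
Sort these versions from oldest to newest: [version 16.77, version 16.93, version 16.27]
[version 16.27, version 16.77, version 16.93]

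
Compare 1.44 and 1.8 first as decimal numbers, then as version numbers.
As decimals: 1.44 < 1.8. As versions: v1.44 > v1.8 (minor version 44 > 8).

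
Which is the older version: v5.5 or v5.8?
v5.5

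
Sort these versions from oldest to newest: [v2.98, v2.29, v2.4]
[v2.4, v2.29, v2.98]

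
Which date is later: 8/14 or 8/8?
8/14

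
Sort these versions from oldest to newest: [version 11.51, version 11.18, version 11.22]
[version 11.18, version 11.22, version 11.51]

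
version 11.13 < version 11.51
True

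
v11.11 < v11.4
False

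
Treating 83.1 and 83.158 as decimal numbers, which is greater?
83.158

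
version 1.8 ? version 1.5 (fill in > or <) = >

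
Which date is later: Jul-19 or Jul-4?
Jul-19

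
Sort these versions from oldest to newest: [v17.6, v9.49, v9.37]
[v9.37, v9.49, v17.6]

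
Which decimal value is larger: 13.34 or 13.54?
13.54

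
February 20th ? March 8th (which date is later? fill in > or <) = <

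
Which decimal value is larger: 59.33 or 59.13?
59.33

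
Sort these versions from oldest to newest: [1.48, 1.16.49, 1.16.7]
[1.16.7, 1.16.49, 1.48]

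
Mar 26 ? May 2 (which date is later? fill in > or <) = <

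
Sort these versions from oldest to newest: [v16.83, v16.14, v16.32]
[v16.14, v16.32, v16.83]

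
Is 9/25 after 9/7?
Yes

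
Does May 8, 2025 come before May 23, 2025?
Yes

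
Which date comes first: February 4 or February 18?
February 4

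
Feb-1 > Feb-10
False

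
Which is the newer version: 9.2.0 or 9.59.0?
9.59.0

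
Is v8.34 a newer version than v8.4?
Yes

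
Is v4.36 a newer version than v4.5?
Yes. Version numbers are compared segment by segment as integers, not as decimals: minor version 36 > 5, so v4.36 > v4.5 (even though the decimal 4.36 < 4.5).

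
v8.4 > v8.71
False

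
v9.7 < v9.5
False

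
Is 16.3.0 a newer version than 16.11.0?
No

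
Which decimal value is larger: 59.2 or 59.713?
59.713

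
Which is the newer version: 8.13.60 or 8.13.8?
8.13.60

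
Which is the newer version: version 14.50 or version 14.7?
version 14.50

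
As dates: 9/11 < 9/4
False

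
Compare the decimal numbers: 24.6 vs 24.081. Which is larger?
24.6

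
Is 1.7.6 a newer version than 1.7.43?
No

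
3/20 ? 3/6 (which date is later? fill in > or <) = >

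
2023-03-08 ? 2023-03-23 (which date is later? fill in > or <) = <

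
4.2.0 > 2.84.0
True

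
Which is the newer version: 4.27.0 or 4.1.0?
4.27.0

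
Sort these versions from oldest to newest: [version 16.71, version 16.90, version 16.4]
[version 16.4, version 16.71, version 16.90]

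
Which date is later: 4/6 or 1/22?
4/6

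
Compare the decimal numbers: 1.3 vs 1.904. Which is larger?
1.904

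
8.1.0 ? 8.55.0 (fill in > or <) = <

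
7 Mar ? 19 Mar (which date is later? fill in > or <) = <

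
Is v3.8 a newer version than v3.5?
Yes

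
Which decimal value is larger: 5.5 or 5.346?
5.5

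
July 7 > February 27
True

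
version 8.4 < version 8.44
True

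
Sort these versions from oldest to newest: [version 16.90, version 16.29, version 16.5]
[version 16.5, version 16.29, version 16.90]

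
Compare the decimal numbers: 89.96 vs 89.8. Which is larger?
89.96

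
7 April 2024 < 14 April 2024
True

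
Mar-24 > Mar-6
True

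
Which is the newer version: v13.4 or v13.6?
v13.6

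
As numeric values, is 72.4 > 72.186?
True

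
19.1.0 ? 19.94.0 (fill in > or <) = <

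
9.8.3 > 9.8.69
False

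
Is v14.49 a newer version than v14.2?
Yes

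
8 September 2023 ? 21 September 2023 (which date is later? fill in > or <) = <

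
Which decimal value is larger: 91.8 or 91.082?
91.8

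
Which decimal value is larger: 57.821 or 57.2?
57.821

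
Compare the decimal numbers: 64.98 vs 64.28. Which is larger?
64.98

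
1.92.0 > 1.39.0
True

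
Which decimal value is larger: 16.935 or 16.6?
16.935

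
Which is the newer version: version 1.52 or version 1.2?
version 1.52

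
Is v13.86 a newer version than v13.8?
Yes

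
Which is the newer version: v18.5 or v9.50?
v18.5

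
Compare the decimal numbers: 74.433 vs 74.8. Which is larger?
74.8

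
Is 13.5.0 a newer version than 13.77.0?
No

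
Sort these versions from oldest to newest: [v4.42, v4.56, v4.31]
[v4.31, v4.42, v4.56]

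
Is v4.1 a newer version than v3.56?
Yes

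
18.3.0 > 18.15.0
False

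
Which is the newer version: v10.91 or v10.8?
v10.91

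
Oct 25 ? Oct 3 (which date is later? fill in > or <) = >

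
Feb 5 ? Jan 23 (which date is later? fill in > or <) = >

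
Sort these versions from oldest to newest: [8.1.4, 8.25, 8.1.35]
[8.1.4, 8.1.35, 8.25]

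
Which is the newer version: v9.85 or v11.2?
v11.2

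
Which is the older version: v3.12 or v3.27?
v3.12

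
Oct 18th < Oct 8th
False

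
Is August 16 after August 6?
Yes. Day 16 comes after day 6 in August — this is a date comparison, not a decimal one (the decimal 8.16 would be smaller than 8.6).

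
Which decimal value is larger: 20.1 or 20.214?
20.214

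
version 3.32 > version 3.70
False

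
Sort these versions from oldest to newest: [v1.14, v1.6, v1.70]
[v1.6, v1.14, v1.70]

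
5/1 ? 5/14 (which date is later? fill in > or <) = <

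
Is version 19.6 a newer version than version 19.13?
No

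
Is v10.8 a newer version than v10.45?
No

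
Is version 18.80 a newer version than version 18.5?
Yes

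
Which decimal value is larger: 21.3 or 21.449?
21.449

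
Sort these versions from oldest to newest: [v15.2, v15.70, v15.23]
[v15.2, v15.23, v15.70]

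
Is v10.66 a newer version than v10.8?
Yes. Version numbers are compared segment by segment as integers, not as decimals: minor version 66 > 8, so v10.66 > v10.8 (even though the decimal 10.66 < 10.8).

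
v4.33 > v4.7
True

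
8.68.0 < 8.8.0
False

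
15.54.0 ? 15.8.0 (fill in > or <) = >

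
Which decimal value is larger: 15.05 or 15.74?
15.74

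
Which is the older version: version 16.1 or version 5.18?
version 5.18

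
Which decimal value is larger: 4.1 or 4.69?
4.69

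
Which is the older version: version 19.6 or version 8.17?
version 8.17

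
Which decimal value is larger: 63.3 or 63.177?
63.3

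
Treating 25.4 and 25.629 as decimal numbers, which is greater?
25.629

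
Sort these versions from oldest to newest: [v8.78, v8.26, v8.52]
[v8.26, v8.52, v8.78]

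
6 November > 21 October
True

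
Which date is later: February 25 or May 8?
May 8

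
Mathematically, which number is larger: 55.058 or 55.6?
55.6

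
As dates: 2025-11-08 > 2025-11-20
False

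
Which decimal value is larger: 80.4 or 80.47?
80.47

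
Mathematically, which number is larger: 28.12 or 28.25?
28.25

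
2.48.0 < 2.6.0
False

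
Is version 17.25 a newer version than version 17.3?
Yes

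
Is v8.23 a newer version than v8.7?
Yes. Version numbers are compared segment by segment as integers, not as decimals: minor version 23 > 7, so v8.23 > v8.7 (even though the decimal 8.23 < 8.7).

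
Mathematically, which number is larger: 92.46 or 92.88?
92.88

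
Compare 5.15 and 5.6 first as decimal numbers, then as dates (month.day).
As decimals: 5.15 < 5.6. As dates: 5/15 is later than 5/6 (day 15 > day 6).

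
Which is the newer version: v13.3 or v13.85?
v13.85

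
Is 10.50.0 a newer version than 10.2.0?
Yes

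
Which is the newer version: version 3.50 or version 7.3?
version 7.3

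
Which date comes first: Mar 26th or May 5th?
Mar 26th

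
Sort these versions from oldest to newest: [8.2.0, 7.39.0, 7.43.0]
[7.39.0, 7.43.0, 8.2.0]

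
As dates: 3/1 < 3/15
True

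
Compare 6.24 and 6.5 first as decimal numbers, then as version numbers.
As decimals: 6.24 < 6.5. As versions: v6.24 > v6.5 (minor version 24 > 5).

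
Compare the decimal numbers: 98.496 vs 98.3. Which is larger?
98.496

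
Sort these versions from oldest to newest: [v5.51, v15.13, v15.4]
[v5.51, v15.4, v15.13]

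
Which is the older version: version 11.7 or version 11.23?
version 11.7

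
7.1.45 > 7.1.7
True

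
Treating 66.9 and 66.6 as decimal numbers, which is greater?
66.9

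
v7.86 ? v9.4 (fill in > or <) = <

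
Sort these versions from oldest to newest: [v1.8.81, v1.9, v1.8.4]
[v1.8.4, v1.8.81, v1.9]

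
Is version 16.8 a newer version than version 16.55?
No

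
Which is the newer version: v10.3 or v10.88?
v10.88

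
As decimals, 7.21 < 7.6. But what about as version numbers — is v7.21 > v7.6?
True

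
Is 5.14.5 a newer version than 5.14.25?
No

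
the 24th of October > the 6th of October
True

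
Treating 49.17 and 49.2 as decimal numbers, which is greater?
49.2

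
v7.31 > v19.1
False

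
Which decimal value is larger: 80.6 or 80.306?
80.6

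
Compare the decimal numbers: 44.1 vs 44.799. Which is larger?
44.799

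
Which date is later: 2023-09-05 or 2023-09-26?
2023-09-26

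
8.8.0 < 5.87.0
False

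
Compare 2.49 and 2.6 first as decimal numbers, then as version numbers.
As decimals: 2.49 < 2.6. As versions: v2.49 > v2.6 (minor version 49 > 6).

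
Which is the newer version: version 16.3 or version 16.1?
version 16.3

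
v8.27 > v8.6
True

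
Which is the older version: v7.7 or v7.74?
v7.7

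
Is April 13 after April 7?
Yes. Day 13 comes after day 7 in April — this is a date comparison, not a decimal one (the decimal 4.13 would be smaller than 4.7).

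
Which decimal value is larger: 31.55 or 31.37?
31.55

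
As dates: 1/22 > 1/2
True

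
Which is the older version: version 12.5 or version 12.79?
version 12.5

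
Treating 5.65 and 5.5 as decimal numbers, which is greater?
5.65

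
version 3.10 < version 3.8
False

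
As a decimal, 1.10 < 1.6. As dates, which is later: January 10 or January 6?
January 10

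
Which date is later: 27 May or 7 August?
7 August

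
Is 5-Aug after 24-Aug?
No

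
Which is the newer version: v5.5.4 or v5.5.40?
v5.5.40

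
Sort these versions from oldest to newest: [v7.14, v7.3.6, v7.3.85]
[v7.3.6, v7.3.85, v7.14]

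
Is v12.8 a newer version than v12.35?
No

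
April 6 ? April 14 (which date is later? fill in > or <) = <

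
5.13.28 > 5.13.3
True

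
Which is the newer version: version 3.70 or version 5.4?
version 5.4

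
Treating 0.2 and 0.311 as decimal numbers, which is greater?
0.311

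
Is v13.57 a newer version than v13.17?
Yes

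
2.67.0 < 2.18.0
False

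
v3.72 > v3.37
True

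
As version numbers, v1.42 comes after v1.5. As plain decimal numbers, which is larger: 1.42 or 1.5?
1.5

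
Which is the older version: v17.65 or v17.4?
v17.4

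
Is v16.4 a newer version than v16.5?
No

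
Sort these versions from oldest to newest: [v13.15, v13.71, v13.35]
[v13.15, v13.35, v13.71]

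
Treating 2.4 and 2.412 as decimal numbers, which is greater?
2.412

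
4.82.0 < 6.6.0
True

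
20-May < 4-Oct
True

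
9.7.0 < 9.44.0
True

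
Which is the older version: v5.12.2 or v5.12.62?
v5.12.2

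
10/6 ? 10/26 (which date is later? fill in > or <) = <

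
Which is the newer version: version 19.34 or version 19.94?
version 19.94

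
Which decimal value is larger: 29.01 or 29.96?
29.96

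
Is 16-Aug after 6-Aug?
Yes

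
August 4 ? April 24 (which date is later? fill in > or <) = >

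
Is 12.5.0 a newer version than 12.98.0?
No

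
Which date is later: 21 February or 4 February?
21 February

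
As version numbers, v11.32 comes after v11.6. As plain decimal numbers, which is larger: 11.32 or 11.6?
11.6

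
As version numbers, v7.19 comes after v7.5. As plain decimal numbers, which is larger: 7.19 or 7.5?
7.5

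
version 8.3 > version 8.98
False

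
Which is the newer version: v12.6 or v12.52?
v12.52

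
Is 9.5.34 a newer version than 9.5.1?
Yes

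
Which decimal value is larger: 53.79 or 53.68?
53.79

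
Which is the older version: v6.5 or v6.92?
v6.5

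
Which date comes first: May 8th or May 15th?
May 8th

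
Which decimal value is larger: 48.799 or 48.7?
48.799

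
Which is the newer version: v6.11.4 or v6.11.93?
v6.11.93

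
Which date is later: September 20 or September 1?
September 20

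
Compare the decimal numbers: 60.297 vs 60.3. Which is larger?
60.3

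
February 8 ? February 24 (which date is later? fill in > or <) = <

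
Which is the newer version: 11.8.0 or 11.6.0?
11.8.0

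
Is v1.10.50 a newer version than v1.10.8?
Yes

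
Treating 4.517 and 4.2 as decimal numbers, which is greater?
4.517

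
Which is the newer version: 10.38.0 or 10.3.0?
10.38.0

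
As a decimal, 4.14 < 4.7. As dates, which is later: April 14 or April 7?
April 14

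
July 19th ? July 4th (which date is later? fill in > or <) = >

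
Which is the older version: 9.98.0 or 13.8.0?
9.98.0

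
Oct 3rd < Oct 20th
True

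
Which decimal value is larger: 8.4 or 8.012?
8.4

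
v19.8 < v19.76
True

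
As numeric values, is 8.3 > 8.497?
False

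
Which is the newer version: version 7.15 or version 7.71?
version 7.71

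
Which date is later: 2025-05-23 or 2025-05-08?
2025-05-23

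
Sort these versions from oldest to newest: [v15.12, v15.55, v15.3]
[v15.3, v15.12, v15.55]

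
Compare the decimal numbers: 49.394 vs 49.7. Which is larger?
49.7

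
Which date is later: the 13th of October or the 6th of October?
the 13th of October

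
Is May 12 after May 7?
Yes. Day 12 comes after day 7 in May — this is a date comparison, not a decimal one (the decimal 5.12 would be smaller than 5.7).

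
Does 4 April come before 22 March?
No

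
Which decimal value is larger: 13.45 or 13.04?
13.45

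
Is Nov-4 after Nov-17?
No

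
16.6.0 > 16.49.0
False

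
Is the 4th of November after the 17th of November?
No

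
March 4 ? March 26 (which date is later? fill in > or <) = <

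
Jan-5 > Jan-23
False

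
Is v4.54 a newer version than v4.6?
Yes. Version numbers are compared segment by segment as integers, not as decimals: minor version 54 > 6, so v4.54 > v4.6 (even though the decimal 4.54 < 4.6).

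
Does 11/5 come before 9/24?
No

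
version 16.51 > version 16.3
True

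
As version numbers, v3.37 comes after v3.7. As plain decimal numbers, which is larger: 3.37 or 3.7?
3.7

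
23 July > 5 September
False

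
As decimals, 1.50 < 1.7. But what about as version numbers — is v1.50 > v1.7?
True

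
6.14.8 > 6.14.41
False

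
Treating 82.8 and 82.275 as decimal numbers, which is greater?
82.8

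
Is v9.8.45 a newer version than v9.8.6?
Yes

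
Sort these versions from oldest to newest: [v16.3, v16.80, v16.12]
[v16.3, v16.12, v16.80]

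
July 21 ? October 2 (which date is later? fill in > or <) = <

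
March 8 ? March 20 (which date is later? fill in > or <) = <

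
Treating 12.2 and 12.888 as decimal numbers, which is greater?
12.888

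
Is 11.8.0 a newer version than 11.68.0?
No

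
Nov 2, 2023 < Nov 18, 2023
True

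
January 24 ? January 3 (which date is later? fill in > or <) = >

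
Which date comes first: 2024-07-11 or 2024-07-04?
2024-07-04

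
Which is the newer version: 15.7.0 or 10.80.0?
15.7.0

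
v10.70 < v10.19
False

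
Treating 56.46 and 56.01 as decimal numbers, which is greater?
56.46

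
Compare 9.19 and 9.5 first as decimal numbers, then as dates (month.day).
As decimals: 9.19 < 9.5. As dates: 9/19 is later than 9/5 (day 19 > day 5).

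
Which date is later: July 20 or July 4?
July 20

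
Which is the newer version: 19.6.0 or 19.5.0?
19.6.0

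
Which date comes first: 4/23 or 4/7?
4/7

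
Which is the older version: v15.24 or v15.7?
v15.7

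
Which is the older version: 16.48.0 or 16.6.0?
16.6.0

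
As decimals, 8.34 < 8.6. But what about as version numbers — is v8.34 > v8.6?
True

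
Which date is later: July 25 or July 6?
July 25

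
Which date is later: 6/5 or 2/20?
6/5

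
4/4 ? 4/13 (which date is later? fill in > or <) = <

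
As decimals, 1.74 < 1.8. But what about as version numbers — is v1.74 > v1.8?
True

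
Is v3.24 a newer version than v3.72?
No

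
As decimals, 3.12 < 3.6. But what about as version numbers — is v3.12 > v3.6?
True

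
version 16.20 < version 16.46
True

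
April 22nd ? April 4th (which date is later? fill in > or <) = >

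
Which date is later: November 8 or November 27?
November 27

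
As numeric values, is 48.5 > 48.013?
True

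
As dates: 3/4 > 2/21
True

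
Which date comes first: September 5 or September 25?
September 5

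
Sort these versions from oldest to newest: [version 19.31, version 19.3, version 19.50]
[version 19.3, version 19.31, version 19.50]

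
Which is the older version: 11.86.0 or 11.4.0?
11.4.0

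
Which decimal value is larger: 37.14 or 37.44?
37.44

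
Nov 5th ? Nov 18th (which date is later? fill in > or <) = <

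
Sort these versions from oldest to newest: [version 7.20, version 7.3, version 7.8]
[version 7.3, version 7.8, version 7.20]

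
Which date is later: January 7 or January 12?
January 12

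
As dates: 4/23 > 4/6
True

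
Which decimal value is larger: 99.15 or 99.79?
99.79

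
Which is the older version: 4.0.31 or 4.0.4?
4.0.4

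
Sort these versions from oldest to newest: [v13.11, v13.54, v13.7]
[v13.7, v13.11, v13.54]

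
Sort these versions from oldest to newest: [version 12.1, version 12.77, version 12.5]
[version 12.1, version 12.5, version 12.77]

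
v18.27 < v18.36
True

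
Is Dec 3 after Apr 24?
Yes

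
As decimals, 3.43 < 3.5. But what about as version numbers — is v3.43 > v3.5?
True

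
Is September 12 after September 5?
Yes. Day 12 comes after day 5 in September — this is a date comparison, not a decimal one (the decimal 9.12 would be smaller than 9.5).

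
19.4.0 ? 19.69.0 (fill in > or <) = <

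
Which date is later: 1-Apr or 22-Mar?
1-Apr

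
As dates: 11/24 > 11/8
True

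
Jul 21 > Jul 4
True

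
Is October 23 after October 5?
Yes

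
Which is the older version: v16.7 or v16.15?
v16.7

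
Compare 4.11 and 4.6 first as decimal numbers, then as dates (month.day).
As decimals: 4.11 < 4.6. As dates: 4/11 is later than 4/6 (day 11 > day 6).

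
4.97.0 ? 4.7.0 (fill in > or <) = >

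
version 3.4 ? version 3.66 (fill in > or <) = <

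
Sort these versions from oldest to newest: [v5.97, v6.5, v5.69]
[v5.69, v5.97, v6.5]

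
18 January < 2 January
False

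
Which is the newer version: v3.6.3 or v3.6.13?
v3.6.13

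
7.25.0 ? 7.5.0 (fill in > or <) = >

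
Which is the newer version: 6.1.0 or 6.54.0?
6.54.0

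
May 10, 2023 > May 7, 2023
True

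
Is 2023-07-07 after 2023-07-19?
No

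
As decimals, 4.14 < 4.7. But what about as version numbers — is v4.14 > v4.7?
True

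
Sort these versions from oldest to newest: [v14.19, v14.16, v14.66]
[v14.16, v14.19, v14.66]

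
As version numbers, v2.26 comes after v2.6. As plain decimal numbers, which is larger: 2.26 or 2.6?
2.6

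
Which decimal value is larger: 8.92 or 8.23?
8.92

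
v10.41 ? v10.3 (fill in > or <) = >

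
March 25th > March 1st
True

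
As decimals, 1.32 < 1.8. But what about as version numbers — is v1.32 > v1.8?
True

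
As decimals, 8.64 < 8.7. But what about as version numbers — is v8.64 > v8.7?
True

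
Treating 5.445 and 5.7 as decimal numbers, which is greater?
5.7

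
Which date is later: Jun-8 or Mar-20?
Jun-8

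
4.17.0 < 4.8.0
False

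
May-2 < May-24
True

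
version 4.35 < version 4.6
False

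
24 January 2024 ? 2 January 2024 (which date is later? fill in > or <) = >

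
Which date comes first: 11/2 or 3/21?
3/21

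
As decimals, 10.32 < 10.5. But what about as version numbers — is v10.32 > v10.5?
True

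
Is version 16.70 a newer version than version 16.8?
Yes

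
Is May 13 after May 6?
Yes. Day 13 comes after day 6 in May — this is a date comparison, not a decimal one (the decimal 5.13 would be smaller than 5.6).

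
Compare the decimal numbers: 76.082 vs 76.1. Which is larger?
76.1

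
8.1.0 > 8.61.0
False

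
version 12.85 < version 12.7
False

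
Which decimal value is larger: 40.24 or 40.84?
40.84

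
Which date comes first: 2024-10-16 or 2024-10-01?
2024-10-01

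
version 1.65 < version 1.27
False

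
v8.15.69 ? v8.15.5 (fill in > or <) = >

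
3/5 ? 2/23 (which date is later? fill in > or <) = >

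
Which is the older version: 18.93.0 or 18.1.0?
18.1.0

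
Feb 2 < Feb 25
True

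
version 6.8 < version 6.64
True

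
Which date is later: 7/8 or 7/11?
7/11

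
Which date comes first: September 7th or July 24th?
July 24th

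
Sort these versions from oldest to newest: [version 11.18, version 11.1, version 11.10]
[version 11.1, version 11.10, version 11.18]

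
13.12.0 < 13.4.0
False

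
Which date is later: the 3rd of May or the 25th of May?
the 25th of May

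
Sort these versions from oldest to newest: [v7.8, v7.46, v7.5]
[v7.5, v7.8, v7.46]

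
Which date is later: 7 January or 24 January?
24 January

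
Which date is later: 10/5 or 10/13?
10/13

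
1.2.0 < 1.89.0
True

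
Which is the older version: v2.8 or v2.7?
v2.7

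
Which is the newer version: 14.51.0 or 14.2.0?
14.51.0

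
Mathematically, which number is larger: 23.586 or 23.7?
23.7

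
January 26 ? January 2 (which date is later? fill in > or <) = >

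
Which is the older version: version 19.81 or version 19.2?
version 19.2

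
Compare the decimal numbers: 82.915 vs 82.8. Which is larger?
82.915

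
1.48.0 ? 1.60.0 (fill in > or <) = <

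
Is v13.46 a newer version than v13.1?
Yes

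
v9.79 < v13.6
True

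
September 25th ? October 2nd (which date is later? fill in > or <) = <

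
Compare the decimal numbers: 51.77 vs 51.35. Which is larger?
51.77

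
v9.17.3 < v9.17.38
True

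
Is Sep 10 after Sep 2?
Yes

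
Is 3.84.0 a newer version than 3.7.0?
Yes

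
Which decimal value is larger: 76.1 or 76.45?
76.45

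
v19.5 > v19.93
False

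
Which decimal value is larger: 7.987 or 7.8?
7.987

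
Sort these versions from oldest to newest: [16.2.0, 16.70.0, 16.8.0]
[16.2.0, 16.8.0, 16.70.0]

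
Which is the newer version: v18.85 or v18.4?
v18.85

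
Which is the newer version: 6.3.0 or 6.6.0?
6.6.0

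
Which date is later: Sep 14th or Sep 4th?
Sep 14th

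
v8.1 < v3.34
False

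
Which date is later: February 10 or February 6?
February 10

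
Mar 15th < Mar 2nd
False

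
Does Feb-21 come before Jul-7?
Yes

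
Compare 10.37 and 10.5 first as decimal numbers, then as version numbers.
As decimals: 10.37 < 10.5. As versions: v10.37 > v10.5 (minor version 37 > 5).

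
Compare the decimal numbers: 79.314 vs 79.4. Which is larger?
79.4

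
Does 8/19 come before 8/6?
No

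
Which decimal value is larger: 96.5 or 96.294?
96.5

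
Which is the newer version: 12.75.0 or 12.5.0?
12.75.0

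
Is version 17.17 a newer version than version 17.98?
No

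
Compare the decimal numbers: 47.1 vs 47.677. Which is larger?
47.677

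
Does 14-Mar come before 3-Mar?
No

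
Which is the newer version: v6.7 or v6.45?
v6.45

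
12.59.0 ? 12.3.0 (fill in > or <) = >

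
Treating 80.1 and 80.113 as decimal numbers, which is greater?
80.113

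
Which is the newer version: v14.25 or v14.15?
v14.25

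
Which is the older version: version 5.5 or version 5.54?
version 5.5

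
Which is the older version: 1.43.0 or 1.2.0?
1.2.0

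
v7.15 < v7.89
True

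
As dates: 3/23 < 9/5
True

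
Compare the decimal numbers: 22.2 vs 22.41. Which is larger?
22.41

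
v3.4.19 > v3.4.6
True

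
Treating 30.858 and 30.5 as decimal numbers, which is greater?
30.858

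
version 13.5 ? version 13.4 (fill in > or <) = >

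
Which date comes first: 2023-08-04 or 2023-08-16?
2023-08-04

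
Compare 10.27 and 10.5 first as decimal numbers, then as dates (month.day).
As decimals: 10.27 < 10.5. As dates: 10/27 is later than 10/5 (day 27 > day 5).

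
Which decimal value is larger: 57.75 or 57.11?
57.75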